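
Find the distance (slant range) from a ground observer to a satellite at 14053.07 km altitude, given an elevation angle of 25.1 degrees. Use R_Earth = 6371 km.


h = 14053.07 km, el = 25.1 deg
d = -R_E*sin(el) + sqrt((R_E*sin(el))^2 + 2*R_E*h + h^2)
d = -6371.0000*sin(0.4380776) + sqrt((6371.0000*0.4241994)^2 + 2*6371.0000*14053.07 + 14053.07^2)
d = 16889.6919 km

16889.6919 km


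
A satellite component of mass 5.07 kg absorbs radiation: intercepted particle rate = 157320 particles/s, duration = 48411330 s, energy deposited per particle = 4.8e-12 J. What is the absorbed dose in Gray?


Total energy deposited = rate * time * E_per
  = 157320 * 48411330 * 4.8e-12 = 36.5571 J
Dose = E_total / mass = 36.5571 / 5.07
Dose = 7.2105 Gy

7.2105 Gy


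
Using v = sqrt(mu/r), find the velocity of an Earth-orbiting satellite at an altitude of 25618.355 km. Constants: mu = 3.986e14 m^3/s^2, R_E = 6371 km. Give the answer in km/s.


r = R_E + alt = 6371.0 + 25618.355 = 31989.3550 km = 3.1989355e+07 m
v = sqrt(mu/r) = sqrt(3.986e14 / 3.1989355e+07) = 3529.9285 m/s = 3.5299 km/s

3.5299 km/s


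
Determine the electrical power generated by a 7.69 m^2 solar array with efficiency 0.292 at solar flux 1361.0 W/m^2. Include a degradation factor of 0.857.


P = area * eta * S * degradation
P = 7.69 * 0.292 * 1361.0 * 0.857
P = 2619.0762 W

2619.0762 W


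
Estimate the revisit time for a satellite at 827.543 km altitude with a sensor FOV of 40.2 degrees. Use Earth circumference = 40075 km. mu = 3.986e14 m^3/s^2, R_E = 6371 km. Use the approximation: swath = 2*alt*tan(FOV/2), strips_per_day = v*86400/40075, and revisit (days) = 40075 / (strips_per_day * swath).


swath = 2*827.543*tan(0.3508112) = 605.6755 km
v = sqrt(mu/r) = 7441.2577 m/s = 7.4413 km/s
strips/day = v*86400/40075 = 7.4413*86400/40075 = 16.0430
coverage/day = strips * swath = 16.0430 * 605.6755 = 9716.8733 km
revisit = 40075 / 9716.8733 = 4.1243 days

4.1243 days


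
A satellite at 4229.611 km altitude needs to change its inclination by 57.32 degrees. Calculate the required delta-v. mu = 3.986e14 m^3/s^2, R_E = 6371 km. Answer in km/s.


r = 10600.6110 km = 1.0600611e+07 m
V = sqrt(mu/r) = 6132.0149 m/s
di = 57.32 deg = 1.0004 rad
dV = 2*V*sin(di/2) = 2*6132.0149*sin(0.5002114)
dV = 5881.9638 m/s = 5.8820 km/s

5.8820 km/s


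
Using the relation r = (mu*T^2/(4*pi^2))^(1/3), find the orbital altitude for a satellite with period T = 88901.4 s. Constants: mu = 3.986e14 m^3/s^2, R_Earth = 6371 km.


T = 88901.4 s
r = (mu*T^2/(4*pi^2))^(1/3) = (3.986e14 * 88901.4^2 / (4*pi^2))^(1/3)
r = 4.3052488e+07 m = 43052.4878 km
alt = r - R_E = 43052.4878 - 6371 = 36681.4878 km

36681.4878 km


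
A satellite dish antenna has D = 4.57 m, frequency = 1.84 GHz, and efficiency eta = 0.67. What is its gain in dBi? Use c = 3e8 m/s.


lambda = c/f = 3e8 / 1.84e+09 = 0.1630435 m
G = eta*(pi*D/lambda)^2 = 0.67*(pi*4.57/0.1630435)^2
G = 5195.1738 (linear)
G = 10*log10(5195.1738) = 37.1560 dBi

37.1560 dBi


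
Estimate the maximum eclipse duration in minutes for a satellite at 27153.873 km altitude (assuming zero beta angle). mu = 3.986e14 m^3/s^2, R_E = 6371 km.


r = 33524.8730 km
T = 1018.1475 min
Eclipse fraction = arcsin(R_E/r)/pi = arcsin(6371.0000/33524.8730)/pi
= arcsin(0.190038)/pi = 0.06086112
Eclipse duration = 0.06086112 * 1018.1475 = 61.9656 min

61.9656 minutes


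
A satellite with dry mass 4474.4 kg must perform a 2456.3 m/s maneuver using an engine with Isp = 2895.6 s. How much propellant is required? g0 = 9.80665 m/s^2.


ve = Isp * g0 = 2895.6 * 9.80665 = 28396.135740 m/s
mass ratio = exp(dv/ve) = exp(2456.3/28396.135740) = 1.09035268
m_prop = m_dry * (mr - 1) = 4474.4 * (1.09035268 - 1)
m_prop = 404.2740 kg

404.2740 kg


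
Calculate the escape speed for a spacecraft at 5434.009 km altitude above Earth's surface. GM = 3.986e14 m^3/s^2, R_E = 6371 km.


r = 6371.0 + 5434.009 = 11805.0090 km = 1.1805009e+07 m
v_esc = sqrt(2*mu/r) = sqrt(2*3.986e14 / 1.1805009e+07)
v_esc = 8217.7038 m/s = 8.2177 km/s

8.2177 km/s


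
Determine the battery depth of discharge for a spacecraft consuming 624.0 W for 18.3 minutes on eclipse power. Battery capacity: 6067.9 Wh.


E_used = P * t / 60 = 624.0 * 18.3 / 60 = 190.3200 Wh
DOD = E_used / E_total * 100 = 190.3200 / 6067.9 * 100
DOD = 3.1365 %

3.1365 %


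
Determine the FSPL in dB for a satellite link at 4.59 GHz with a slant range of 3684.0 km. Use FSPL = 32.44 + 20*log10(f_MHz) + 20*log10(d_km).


f = 4.59 GHz = 4590.0000 MHz
d = 3684.0 km
FSPL = 32.44 + 20*log10(4590.0000) + 20*log10(3684.0)
FSPL = 32.44 + 73.2363 + 71.3264
FSPL = 177.0026 dB

177.0026 dB


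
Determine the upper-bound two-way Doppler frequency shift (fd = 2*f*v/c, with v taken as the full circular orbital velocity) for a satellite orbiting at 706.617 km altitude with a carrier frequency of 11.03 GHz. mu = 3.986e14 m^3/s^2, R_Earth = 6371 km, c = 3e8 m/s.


r = 7.077617e+06 m
v = sqrt(mu/r) = 7504.5580 m/s (worst-case radial velocity)
f = 11.03 GHz = 1.103e+10 Hz
fd = 2*f*v/c = 2*1.103e+10*7504.5580/3.0e+08
fd = 551835.1650 Hz

551835.1650 Hz


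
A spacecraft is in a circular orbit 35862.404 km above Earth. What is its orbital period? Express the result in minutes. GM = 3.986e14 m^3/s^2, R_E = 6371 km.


r = 42233.4040 km = 4.2233404e+07 m
T = 2*pi*sqrt(r^3/mu) = 2*pi*sqrt(7.5330051e+22 / 3.986e14)
T = 86376.4501 s = 1439.6075 min

1439.6075 minutes


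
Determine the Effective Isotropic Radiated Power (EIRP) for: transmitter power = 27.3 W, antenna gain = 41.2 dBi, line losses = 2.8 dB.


Pt = 27.3 W = 14.3616 dBW
EIRP = Pt_dBW + Gt - losses = 14.3616 + 41.2 - 2.8 = 52.7616 dBW

52.7616 dBW


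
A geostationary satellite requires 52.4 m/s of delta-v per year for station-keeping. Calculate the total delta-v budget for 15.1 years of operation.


dV = rate * years = 52.4 * 15.1
dV = 791.2400 m/s

791.2400 m/s


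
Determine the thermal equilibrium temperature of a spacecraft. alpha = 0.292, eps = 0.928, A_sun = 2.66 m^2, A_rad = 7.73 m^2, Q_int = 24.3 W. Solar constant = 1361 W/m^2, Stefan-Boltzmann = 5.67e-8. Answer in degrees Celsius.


Numerator = alpha*S*A_sun + Q_int = 0.292*1361*2.66 + 24.3 = 1081.4159 W
Denominator = eps*sigma*A_rad = 0.928*5.67e-8*7.73 = 4.0673405e-07 W/K^4
T^4 = 2.6587789e+09 K^4
T = 227.0756 K = -46.0744 C

-46.0744 degrees Celsius


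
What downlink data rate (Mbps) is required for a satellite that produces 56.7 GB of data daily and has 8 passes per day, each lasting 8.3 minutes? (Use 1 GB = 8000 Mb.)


total contact time = 8 * 8.3 * 60 = 3984.0000 s
data = 56.7 GB = 453600.0000 Mb
rate = 453600.0000 / 3984.0000 = 113.8554 Mbps

113.8554 Mbps


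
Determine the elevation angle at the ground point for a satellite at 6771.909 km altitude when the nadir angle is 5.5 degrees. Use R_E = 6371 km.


r = R_E + alt = 13142.9090 km
Law of sines in the satellite / Earth-center / ground-point triangle:
  sin(nadir)/R_E = sin(90 + el)/r  =>  cos(el) = (r/R_E)*sin(nadir)
cos(el) = (13142.9090 / 6371.0000) * sin(5.5 deg) = 0.1977228
el = arccos(0.1977228) = 78.5962 deg
(Earth-central angle = 90 - nadir - el = 5.9038 deg)

78.5962 degrees


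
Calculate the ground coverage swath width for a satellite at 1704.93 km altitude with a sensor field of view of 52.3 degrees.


FOV = 52.3 deg = 0.9128072 rad
swath = 2 * alt * tan(FOV/2) = 2 * 1704.93 * tan(0.4564036)
swath = 2 * 1704.93 * 0.4909775
swath = 1674.1646 km

1674.1646 km


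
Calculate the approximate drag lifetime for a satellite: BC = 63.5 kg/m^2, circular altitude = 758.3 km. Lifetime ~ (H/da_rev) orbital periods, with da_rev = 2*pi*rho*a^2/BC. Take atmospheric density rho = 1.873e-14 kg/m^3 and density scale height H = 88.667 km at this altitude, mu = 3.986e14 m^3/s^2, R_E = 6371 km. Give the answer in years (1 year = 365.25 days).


a = R_E + alt = 7129.3000 km = 7.1293e+06 m
da_rev = 2*pi*rho*a^2/BC = 2*pi*1.873e-14*(7.1293e+06)^2/63.5 = 0.0941971365 m per revolution
N = H/da_rev = 88667.0000 m / 0.0941971365 m = 941291.8834 revolutions
P = 2*pi*sqrt(a^3/mu) = 5990.7550 s
lifetime = N*P = 941291.8834 * 5990.7550 = 5.639049e+09 s = 65266.7711 days
years = 65266.7711 / 365.25 = 178.6907 years

178.6907 years


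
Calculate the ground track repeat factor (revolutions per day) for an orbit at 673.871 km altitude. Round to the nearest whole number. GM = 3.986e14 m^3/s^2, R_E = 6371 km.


r = 7.044871e+06 m
T = 2*pi*sqrt(r^3/mu) = 5884.6520 s = 98.0775 min
revs/day = 1440 / 98.0775 = 14.6823
Rounded: 15 revolutions per day

15 revolutions per day


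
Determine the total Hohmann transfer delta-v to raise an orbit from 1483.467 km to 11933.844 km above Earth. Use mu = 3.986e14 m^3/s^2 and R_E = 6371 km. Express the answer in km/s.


r1 = 7854.4670 km = 7.854467e+06 m
r2 = 18304.8440 km = 1.8304844e+07 m
dv1 = sqrt(mu/r1)*(sqrt(2*r2/(r1+r2)) - 1) = 1303.6534 m/s
dv2 = sqrt(mu/r2)*(1 - sqrt(2*r1/(r1+r2))) = 1050.2944 m/s
total dv = |dv1| + |dv2| = 1303.6534 + 1050.2944 = 2353.9478 m/s = 2.3539 km/s

2.3539 km/s


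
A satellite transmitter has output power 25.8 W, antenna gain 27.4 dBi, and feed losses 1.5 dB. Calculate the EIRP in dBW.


Pt = 25.8 W = 14.1162 dBW
EIRP = Pt_dBW + Gt - losses = 14.1162 + 27.4 - 1.5 = 40.0162 dBW

40.0162 dBW


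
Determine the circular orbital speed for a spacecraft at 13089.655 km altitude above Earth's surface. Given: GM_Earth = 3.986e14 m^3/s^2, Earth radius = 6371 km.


r = R_E + alt = 6371.0 + 13089.655 = 19460.6550 km = 1.9460655e+07 m
v = sqrt(mu/r) = sqrt(3.986e14 / 1.9460655e+07) = 4525.7433 m/s = 4.5257 km/s

4.5257 km/s


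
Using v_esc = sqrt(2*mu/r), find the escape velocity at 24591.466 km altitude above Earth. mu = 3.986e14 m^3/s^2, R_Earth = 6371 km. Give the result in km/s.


r = 6371.0 + 24591.466 = 30962.4660 km = 3.0962466e+07 m
v_esc = sqrt(2*mu/r) = sqrt(2*3.986e14 / 3.0962466e+07)
v_esc = 5074.1801 m/s = 5.0742 km/s

5.0742 km/s


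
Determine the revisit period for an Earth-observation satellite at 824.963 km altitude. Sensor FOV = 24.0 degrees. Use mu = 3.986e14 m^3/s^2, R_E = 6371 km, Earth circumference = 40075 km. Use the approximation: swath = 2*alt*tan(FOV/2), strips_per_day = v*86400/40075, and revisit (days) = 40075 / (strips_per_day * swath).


swath = 2*824.963*tan(0.2094395) = 350.7026 km
v = sqrt(mu/r) = 7442.5916 m/s = 7.4426 km/s
strips/day = v*86400/40075 = 7.4426*86400/40075 = 16.0459
coverage/day = strips * swath = 16.0459 * 350.7026 = 5627.3429 km
revisit = 40075 / 5627.3429 = 7.1215 days

7.1215 days


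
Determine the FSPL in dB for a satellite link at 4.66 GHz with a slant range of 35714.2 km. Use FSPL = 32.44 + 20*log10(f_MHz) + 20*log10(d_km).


f = 4.66 GHz = 4660.0000 MHz
d = 35714.2 km
FSPL = 32.44 + 20*log10(4660.0000) + 20*log10(35714.2)
FSPL = 32.44 + 73.3677 + 91.0568
FSPL = 196.8645 dB

196.8645 dB


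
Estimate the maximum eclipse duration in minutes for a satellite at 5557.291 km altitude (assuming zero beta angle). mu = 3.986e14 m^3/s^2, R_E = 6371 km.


r = 11928.2910 km
T = 216.0863 min
Eclipse fraction = arcsin(R_E/r)/pi = arcsin(6371.0000/11928.2910)/pi
= arcsin(0.5341084)/pi = 0.1793526
Eclipse duration = 0.1793526 * 216.0863 = 38.7556 min

38.7556 minutes


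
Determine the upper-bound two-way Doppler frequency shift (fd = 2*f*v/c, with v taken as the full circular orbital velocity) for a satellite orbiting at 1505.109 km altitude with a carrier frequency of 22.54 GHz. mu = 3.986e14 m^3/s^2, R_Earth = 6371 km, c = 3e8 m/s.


r = 7.876109e+06 m
v = sqrt(mu/r) = 7113.9824 m/s (worst-case radial velocity)
f = 22.54 GHz = 2.254e+10 Hz
fd = 2*f*v/c = 2*2.254e+10*7113.9824/3.0e+08
fd = 1.0689944e+06 Hz

1.0690e+06 Hz


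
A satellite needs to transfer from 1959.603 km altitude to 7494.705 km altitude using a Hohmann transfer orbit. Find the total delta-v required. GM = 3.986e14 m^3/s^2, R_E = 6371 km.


r1 = 8330.6030 km = 8.330603e+06 m
r2 = 13865.7050 km = 1.3865705e+07 m
dv1 = sqrt(mu/r1)*(sqrt(2*r2/(r1+r2)) - 1) = 814.5170 m/s
dv2 = sqrt(mu/r2)*(1 - sqrt(2*r1/(r1+r2))) = 716.3750 m/s
total dv = |dv1| + |dv2| = 814.5170 + 716.3750 = 1530.8920 m/s = 1.5309 km/s

1.5309 km/s


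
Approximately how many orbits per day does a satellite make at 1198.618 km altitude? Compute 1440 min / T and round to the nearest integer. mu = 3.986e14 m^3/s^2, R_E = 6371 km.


r = 7.569618e+06 m
T = 2*pi*sqrt(r^3/mu) = 6554.2374 s = 109.2373 min
revs/day = 1440 / 109.2373 = 13.1823
Rounded: 13 revolutions per day

13 revolutions per day


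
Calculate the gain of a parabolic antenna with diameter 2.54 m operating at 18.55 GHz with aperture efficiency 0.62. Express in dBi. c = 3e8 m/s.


lambda = c/f = 3e8 / 1.855e+10 = 0.01617251 m
G = eta*(pi*D/lambda)^2 = 0.62*(pi*2.54/0.01617251)^2
G = 150939.9447 (linear)
G = 10*log10(150939.9447) = 51.7880 dBi

51.7880 dBi


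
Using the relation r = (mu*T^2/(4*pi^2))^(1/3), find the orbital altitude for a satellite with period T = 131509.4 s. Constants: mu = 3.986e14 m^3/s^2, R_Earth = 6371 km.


T = 131509.4 s
r = (mu*T^2/(4*pi^2))^(1/3) = (3.986e14 * 131509.4^2 / (4*pi^2))^(1/3)
r = 5.589381e+07 m = 55893.8103 km
alt = r - R_E = 55893.8103 - 6371 = 49522.8103 km

49522.8103 km


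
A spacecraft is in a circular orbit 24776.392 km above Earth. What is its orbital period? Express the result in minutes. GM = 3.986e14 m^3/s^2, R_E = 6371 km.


r = 31147.3920 km = 3.1147392e+07 m
T = 2*pi*sqrt(r^3/mu) = 2*pi*sqrt(3.0217955e+22 / 3.986e14)
T = 54707.1076 s = 911.7851 min

911.7851 minutes


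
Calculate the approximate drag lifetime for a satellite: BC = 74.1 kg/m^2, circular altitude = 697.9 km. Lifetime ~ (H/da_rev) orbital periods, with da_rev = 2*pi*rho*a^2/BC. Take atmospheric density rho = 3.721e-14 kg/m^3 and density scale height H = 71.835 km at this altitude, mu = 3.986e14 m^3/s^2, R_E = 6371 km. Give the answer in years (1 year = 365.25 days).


a = R_E + alt = 7068.9000 km = 7.0689e+06 m
da_rev = 2*pi*rho*a^2/BC = 2*pi*3.721e-14*(7.0689e+06)^2/74.1 = 0.157661265 m per revolution
N = H/da_rev = 71835.0000 m / 0.157661265 m = 455628.7182 revolutions
P = 2*pi*sqrt(a^3/mu) = 5914.7852 s
lifetime = N*P = 455628.7182 * 5914.7852 = 2.694946e+09 s = 31191.5047 days
years = 31191.5047 / 365.25 = 85.3977 years

85.3977 years


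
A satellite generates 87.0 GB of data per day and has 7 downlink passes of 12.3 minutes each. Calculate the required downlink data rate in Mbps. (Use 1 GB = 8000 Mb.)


total contact time = 7 * 12.3 * 60 = 5166.0000 s
data = 87.0 GB = 696000.0000 Mb
rate = 696000.0000 / 5166.0000 = 134.7271 Mbps

134.7271 Mbps


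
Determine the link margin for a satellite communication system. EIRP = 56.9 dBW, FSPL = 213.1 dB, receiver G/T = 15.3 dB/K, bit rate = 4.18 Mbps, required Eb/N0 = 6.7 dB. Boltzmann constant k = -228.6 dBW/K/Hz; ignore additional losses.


C/N0 = EIRP - FSPL + G/T - k = 56.9 - 213.1 + 15.3 - (-228.6)
C/N0 = 87.7000 dB-Hz
R_b = 4.18 Mbps = 4.18e+06 bps -> 10*log10(R_b) = 66.2118 dB-Hz
Eb/N0 = C/N0 - 10*log10(R_b) = 87.7000 - 66.2118 = 21.4882 dB
Margin = Eb/N0 - Eb/N0_req = 21.4882 - 6.7 = 14.7882 dB (link closes)

14.7882 dB


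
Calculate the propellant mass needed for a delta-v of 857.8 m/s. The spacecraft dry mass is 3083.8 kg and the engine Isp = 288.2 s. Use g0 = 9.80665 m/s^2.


ve = Isp * g0 = 288.2 * 9.80665 = 2826.276530 m/s
mass ratio = exp(dv/ve) = exp(857.8/2826.276530) = 1.35460361
m_prop = m_dry * (mr - 1) = 3083.8 * (1.35460361 - 1)
m_prop = 1093.5266 kg

1093.5266 kg


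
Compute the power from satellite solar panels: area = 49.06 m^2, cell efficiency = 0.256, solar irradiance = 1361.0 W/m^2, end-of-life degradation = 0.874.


P = area * eta * S * degradation
P = 49.06 * 0.256 * 1361.0 * 0.874
P = 14939.5346 W

14939.5346 W


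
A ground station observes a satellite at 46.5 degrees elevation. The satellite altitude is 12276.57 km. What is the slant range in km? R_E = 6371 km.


h = 12276.57 km, el = 46.5 deg
d = -R_E*sin(el) + sqrt((R_E*sin(el))^2 + 2*R_E*h + h^2)
d = -6371.0000*sin(0.8115781) + sqrt((6371.0000*0.7253744)^2 + 2*6371.0000*12276.57 + 12276.57^2)
d = 13503.1866 km

13503.1866 km


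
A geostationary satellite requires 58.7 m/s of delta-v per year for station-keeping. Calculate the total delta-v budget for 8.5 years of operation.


dV = rate * years = 58.7 * 8.5
dV = 498.9500 m/s

498.9500 m/s


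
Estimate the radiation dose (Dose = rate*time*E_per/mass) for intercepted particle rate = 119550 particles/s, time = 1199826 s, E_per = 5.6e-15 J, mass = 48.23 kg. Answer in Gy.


Total energy deposited = rate * time * E_per
  = 119550 * 1199826 * 5.6e-15 = 8.0325951e-04 J
Dose = E_total / mass = 8.0325951e-04 / 48.23
Dose = 1.6654769e-05 Gy

1.6655e-05 Gy


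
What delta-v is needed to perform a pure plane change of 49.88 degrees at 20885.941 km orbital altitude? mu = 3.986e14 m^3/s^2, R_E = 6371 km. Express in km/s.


r = 27256.9410 km = 2.7256941e+07 m
V = sqrt(mu/r) = 3824.1075 m/s
di = 49.88 deg = 0.8705702 rad
dV = 2*V*sin(di/2) = 2*3824.1075*sin(0.4352851)
dV = 3225.0147 m/s = 3.2250 km/s

3.2250 km/s


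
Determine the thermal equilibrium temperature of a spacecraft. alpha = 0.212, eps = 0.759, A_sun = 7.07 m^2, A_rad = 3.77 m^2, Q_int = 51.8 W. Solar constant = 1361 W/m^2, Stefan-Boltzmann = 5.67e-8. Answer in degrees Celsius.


Numerator = alpha*S*A_sun + Q_int = 0.212*1361*7.07 + 51.8 = 2091.7212 W
Denominator = eps*sigma*A_rad = 0.759*5.67e-8*3.77 = 1.6224308e-07 W/K^4
T^4 = 1.2892514e+10 K^4
T = 336.9647 K = 63.8147 C

63.8147 degrees Celsius


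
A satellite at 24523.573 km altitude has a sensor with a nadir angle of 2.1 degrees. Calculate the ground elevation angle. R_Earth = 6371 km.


r = R_E + alt = 30894.5730 km
Law of sines in the satellite / Earth-center / ground-point triangle:
  sin(nadir)/R_E = sin(90 + el)/r  =>  cos(el) = (r/R_E)*sin(nadir)
cos(el) = (30894.5730 / 6371.0000) * sin(2.1 deg) = 0.1776945
el = arccos(0.1776945) = 79.7645 deg
(Earth-central angle = 90 - nadir - el = 8.1355 deg)

79.7645 degrees


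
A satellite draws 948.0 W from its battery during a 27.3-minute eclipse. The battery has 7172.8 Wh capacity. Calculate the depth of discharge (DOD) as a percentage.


E_used = P * t / 60 = 948.0 * 27.3 / 60 = 431.3400 Wh
DOD = E_used / E_total * 100 = 431.3400 / 7172.8 * 100
DOD = 6.0136 %

6.0136 %


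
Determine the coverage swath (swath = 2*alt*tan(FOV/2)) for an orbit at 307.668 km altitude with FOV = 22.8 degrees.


FOV = 22.8 deg = 0.3979351 rad
swath = 2 * alt * tan(FOV/2) = 2 * 307.668 * tan(0.1989675)
swath = 2 * 307.668 * 0.2016354
swath = 124.0735 km

124.0735 km


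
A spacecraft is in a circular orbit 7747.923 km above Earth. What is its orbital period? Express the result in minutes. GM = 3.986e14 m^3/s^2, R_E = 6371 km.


r = 14118.9230 km = 1.4118923e+07 m
T = 2*pi*sqrt(r^3/mu) = 2*pi*sqrt(2.8145224e+21 / 3.986e14)
T = 16696.0438 s = 278.2674 min

278.2674 minutes


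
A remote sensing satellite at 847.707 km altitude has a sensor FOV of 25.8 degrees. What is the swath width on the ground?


FOV = 25.8 deg = 0.4502949 rad
swath = 2 * alt * tan(FOV/2) = 2 * 847.707 * tan(0.2251475)
swath = 2 * 847.707 * 0.2290306
swath = 388.3016 km

388.3016 km


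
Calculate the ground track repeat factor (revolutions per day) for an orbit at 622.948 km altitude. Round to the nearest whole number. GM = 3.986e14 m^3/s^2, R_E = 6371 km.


r = 6.993948e+06 m
T = 2*pi*sqrt(r^3/mu) = 5820.9627 s = 97.0160 min
revs/day = 1440 / 97.0160 = 14.8429
Rounded: 15 revolutions per day

15 revolutions per day


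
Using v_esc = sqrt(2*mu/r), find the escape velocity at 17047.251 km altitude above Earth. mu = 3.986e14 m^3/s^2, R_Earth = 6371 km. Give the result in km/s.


r = 6371.0 + 17047.251 = 23418.2510 km = 2.3418251e+07 m
v_esc = sqrt(2*mu/r) = sqrt(2*3.986e14 / 2.3418251e+07)
v_esc = 5834.5372 m/s = 5.8345 km/s

5.8345 km/s


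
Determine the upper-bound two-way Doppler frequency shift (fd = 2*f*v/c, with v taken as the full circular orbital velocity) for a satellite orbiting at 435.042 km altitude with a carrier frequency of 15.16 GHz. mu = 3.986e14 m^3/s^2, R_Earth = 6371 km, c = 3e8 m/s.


r = 6.806042e+06 m
v = sqrt(mu/r) = 7652.8171 m/s (worst-case radial velocity)
f = 15.16 GHz = 1.516e+10 Hz
fd = 2*f*v/c = 2*1.516e+10*7652.8171/3.0e+08
fd = 773444.7164 Hz

773444.7164 Hz


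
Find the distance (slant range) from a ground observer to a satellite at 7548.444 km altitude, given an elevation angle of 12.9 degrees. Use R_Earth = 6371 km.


h = 7548.444 km, el = 12.9 deg
d = -R_E*sin(el) + sqrt((R_E*sin(el))^2 + 2*R_E*h + h^2)
d = -6371.0000*sin(0.2251475) + sqrt((6371.0000*0.2232501)^2 + 2*6371.0000*7548.444 + 7548.444^2)
d = 11034.9723 km

11034.9723 km


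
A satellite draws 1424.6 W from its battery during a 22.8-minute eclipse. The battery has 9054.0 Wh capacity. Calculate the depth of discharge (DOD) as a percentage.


E_used = P * t / 60 = 1424.6 * 22.8 / 60 = 541.3480 Wh
DOD = E_used / E_total * 100 = 541.3480 / 9054.0 * 100
DOD = 5.9791 %

5.9791 %


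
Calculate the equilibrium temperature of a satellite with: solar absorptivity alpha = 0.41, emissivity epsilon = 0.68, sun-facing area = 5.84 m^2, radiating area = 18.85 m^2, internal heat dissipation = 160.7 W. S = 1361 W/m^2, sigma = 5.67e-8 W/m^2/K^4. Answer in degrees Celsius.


Numerator = alpha*S*A_sun + Q_int = 0.41*1361*5.84 + 160.7 = 3419.4784 W
Denominator = eps*sigma*A_rad = 0.68*5.67e-8*18.85 = 7.267806e-07 W/K^4
T^4 = 4.7049665e+09 K^4
T = 261.9022 K = -11.2478 C

-11.2478 degrees Celsius


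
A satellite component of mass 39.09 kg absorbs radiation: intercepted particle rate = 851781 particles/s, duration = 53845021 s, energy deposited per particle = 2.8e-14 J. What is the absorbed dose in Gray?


Total energy deposited = rate * time * E_per
  = 851781 * 53845021 * 2.8e-14 = 1.2842 J
Dose = E_total / mass = 1.2842 / 39.09
Dose = 0.03285231 Gy

0.0329 Gy


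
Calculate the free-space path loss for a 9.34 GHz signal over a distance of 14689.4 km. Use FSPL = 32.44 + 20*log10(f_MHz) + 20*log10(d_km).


f = 9.34 GHz = 9340.0000 MHz
d = 14689.4 km
FSPL = 32.44 + 20*log10(9340.0000) + 20*log10(14689.4)
FSPL = 32.44 + 79.4069 + 83.3401
FSPL = 195.1870 dB

195.1870 dB


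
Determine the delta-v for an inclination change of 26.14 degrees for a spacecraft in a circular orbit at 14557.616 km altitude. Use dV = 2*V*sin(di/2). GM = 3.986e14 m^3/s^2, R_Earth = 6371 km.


r = 20928.6160 km = 2.0928616e+07 m
V = sqrt(mu/r) = 4364.1372 m/s
di = 26.14 deg = 0.4562291 rad
dV = 2*V*sin(di/2) = 2*4364.1372*sin(0.2281145)
dV = 1973.8233 m/s = 1.9738 km/s

1.9738 km/s


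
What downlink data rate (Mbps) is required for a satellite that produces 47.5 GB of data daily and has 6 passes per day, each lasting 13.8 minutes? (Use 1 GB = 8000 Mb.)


total contact time = 6 * 13.8 * 60 = 4968.0000 s
data = 47.5 GB = 380000.0000 Mb
rate = 380000.0000 / 4968.0000 = 76.4895 Mbps

76.4895 Mbps


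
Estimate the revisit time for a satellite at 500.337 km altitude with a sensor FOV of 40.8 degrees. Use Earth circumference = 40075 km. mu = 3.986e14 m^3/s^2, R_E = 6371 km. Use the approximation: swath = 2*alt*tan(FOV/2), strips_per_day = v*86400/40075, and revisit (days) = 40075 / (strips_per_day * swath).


swath = 2*500.337*tan(0.3560472) = 372.1473 km
v = sqrt(mu/r) = 7616.3698 m/s = 7.6164 km/s
strips/day = v*86400/40075 = 7.6164*86400/40075 = 16.4206
coverage/day = strips * swath = 16.4206 * 372.1473 = 6110.8713 km
revisit = 40075 / 6110.8713 = 6.5580 days

6.5580 days


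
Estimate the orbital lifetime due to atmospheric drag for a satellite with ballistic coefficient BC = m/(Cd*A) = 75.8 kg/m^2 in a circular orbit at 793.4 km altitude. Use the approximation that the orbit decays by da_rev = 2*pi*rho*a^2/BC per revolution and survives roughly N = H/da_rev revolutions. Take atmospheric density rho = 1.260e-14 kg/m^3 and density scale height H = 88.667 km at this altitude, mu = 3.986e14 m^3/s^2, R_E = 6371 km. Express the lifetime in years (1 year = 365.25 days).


a = R_E + alt = 7164.4000 km = 7.1644e+06 m
da_rev = 2*pi*rho*a^2/BC = 2*pi*1.260e-14*(7.1644e+06)^2/75.8 = 0.0536093891 m per revolution
N = H/da_rev = 88667.0000 m / 0.0536093891 m = 1.6539454e+06 revolutions
P = 2*pi*sqrt(a^3/mu) = 6035.0512 s
lifetime = N*P = 1.6539454e+06 * 6035.0512 = 9.9816449e+09 s = 115528.2974 days
years = 115528.2974 / 365.25 = 316.2992 years

316.2992 years


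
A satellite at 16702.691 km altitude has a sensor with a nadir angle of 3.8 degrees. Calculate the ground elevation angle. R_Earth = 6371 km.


r = R_E + alt = 23073.6910 km
Law of sines in the satellite / Earth-center / ground-point triangle:
  sin(nadir)/R_E = sin(90 + el)/r  =>  cos(el) = (r/R_E)*sin(nadir)
cos(el) = (23073.6910 / 6371.0000) * sin(3.8 deg) = 0.2400225
el = arccos(0.2400225) = 76.1121 deg
(Earth-central angle = 90 - nadir - el = 10.0879 deg)

76.1121 degrees


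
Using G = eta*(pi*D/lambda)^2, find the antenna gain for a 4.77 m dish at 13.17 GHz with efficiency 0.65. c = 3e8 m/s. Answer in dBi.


lambda = c/f = 3e8 / 1.317e+10 = 0.02277904 m
G = eta*(pi*D/lambda)^2 = 0.65*(pi*4.77/0.02277904)^2
G = 281305.9386 (linear)
G = 10*log10(281305.9386) = 54.4918 dBi

54.4918 dBi


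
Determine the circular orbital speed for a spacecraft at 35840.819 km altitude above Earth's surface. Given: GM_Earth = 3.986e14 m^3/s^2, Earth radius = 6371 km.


r = R_E + alt = 6371.0 + 35840.819 = 42211.8190 km = 4.2211819e+07 m
v = sqrt(mu/r) = sqrt(3.986e14 / 4.2211819e+07) = 3072.9225 m/s = 3.0729 km/s

3.0729 km/s


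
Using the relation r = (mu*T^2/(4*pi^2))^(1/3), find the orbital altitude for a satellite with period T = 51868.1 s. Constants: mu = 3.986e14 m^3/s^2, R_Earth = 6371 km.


T = 51868.1 s
r = (mu*T^2/(4*pi^2))^(1/3) = (3.986e14 * 51868.1^2 / (4*pi^2))^(1/3)
r = 3.0060261e+07 m = 30060.2609 km
alt = r - R_E = 30060.2609 - 6371 = 23689.2609 km

23689.2609 km


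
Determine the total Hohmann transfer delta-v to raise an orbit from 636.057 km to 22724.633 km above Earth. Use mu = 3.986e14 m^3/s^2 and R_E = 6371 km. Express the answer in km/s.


r1 = 7007.0570 km = 7.007057e+06 m
r2 = 29095.6330 km = 2.9095633e+07 m
dv1 = sqrt(mu/r1)*(sqrt(2*r2/(r1+r2)) - 1) = 2033.2183 m/s
dv2 = sqrt(mu/r2)*(1 - sqrt(2*r1/(r1+r2))) = 1395.2588 m/s
total dv = |dv1| + |dv2| = 2033.2183 + 1395.2588 = 3428.4772 m/s = 3.4285 km/s

3.4285 km/s


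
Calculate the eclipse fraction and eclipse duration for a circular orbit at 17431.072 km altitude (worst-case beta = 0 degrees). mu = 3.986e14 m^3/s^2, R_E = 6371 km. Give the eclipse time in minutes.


r = 23802.0720 km
T = 609.0909 min
Eclipse fraction = arcsin(R_E/r)/pi = arcsin(6371.0000/23802.0720)/pi
= arcsin(0.2676658)/pi = 0.0862523
Eclipse duration = 0.0862523 * 609.0909 = 52.5355 min

52.5355 minutes


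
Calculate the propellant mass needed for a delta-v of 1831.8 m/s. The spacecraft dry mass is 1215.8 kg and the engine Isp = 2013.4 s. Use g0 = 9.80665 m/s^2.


ve = Isp * g0 = 2013.4 * 9.80665 = 19744.709110 m/s
mass ratio = exp(dv/ve) = exp(1831.8/19744.709110) = 1.09721398
m_prop = m_dry * (mr - 1) = 1215.8 * (1.09721398 - 1)
m_prop = 118.1928 kg

118.1928 kg


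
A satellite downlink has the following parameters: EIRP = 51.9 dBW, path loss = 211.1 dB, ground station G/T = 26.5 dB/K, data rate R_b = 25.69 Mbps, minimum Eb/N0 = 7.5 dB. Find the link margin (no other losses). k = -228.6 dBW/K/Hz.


C/N0 = EIRP - FSPL + G/T - k = 51.9 - 211.1 + 26.5 - (-228.6)
C/N0 = 95.9000 dB-Hz
R_b = 25.69 Mbps = 2.569e+07 bps -> 10*log10(R_b) = 74.0976 dB-Hz
Eb/N0 = C/N0 - 10*log10(R_b) = 95.9000 - 74.0976 = 21.8024 dB
Margin = Eb/N0 - Eb/N0_req = 21.8024 - 7.5 = 14.3024 dB (link closes)

14.3024 dB


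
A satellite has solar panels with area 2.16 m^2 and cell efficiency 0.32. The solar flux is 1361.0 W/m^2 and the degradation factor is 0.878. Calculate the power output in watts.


P = area * eta * S * degradation
P = 2.16 * 0.32 * 1361.0 * 0.878
P = 825.9550 W

825.9550 W


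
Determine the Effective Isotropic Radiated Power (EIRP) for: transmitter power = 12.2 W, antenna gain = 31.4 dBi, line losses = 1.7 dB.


Pt = 12.2 W = 10.8636 dBW
EIRP = Pt_dBW + Gt - losses = 10.8636 + 31.4 - 1.7 = 40.5636 dBW

40.5636 dBW


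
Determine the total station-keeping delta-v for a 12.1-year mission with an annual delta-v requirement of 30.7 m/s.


dV = rate * years = 30.7 * 12.1
dV = 371.4700 m/s

371.4700 m/s


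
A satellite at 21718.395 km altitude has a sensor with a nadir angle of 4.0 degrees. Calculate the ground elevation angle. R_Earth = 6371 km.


r = R_E + alt = 28089.3950 km
Law of sines in the satellite / Earth-center / ground-point triangle:
  sin(nadir)/R_E = sin(90 + el)/r  =>  cos(el) = (r/R_E)*sin(nadir)
cos(el) = (28089.3950 / 6371.0000) * sin(4.0 deg) = 0.3075525
el = arccos(0.3075525) = 72.0882 deg
(Earth-central angle = 90 - nadir - el = 13.9118 deg)

72.0882 degrees


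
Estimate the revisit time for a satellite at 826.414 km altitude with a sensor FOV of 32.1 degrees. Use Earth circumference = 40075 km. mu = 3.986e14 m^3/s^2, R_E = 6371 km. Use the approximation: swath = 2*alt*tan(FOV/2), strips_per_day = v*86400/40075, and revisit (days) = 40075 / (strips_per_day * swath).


swath = 2*826.414*tan(0.2801253) = 475.5022 km
v = sqrt(mu/r) = 7441.8413 m/s = 7.4418 km/s
strips/day = v*86400/40075 = 7.4418*86400/40075 = 16.0443
coverage/day = strips * swath = 16.0443 * 475.5022 = 7629.0964 km
revisit = 40075 / 7629.0964 = 5.2529 days

5.2529 days


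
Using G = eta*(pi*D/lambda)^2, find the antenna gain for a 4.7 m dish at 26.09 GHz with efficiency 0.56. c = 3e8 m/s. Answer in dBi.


lambda = c/f = 3e8 / 2.609e+10 = 0.01149866 m
G = eta*(pi*D/lambda)^2 = 0.56*(pi*4.7/0.01149866)^2
G = 923398.4411 (linear)
G = 10*log10(923398.4411) = 59.6539 dBi

59.6539 dBi


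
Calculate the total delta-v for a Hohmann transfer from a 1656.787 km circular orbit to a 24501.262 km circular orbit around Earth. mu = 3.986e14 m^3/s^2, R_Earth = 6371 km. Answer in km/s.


r1 = 8027.7870 km = 8.027787e+06 m
r2 = 30872.2620 km = 3.0872262e+07 m
dv1 = sqrt(mu/r1)*(sqrt(2*r2/(r1+r2)) - 1) = 1831.1300 m/s
dv2 = sqrt(mu/r2)*(1 - sqrt(2*r1/(r1+r2))) = 1284.7655 m/s
total dv = |dv1| + |dv2| = 1831.1300 + 1284.7655 = 3115.8956 m/s = 3.1159 km/s

3.1159 km/s


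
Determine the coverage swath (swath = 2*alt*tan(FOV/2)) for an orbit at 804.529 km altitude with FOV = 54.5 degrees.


FOV = 54.5 deg = 0.9512044 rad
swath = 2 * alt * tan(FOV/2) = 2 * 804.529 * tan(0.4756022)
swath = 2 * 804.529 * 0.5150338
swath = 828.7193 km

828.7193 km


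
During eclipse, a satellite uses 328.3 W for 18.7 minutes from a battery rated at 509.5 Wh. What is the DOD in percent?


E_used = P * t / 60 = 328.3 * 18.7 / 60 = 102.3202 Wh
DOD = E_used / E_total * 100 = 102.3202 / 509.5 * 100
DOD = 20.0825 %

20.0825 %


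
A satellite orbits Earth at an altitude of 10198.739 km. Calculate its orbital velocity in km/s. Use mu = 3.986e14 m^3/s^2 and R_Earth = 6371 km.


r = R_E + alt = 6371.0 + 10198.739 = 16569.7390 km = 1.6569739e+07 m
v = sqrt(mu/r) = sqrt(3.986e14 / 1.6569739e+07) = 4904.6815 m/s = 4.9047 km/s

4.9047 km/s


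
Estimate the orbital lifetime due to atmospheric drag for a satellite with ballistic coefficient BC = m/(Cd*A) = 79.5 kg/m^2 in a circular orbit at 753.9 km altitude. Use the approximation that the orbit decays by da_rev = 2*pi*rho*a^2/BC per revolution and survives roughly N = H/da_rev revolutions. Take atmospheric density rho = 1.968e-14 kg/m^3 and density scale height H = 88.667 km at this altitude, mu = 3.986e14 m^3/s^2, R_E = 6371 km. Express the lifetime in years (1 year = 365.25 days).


a = R_E + alt = 7124.9000 km = 7.1249e+06 m
da_rev = 2*pi*rho*a^2/BC = 2*pi*1.968e-14*(7.1249e+06)^2/79.5 = 0.078957862 m per revolution
N = H/da_rev = 88667.0000 m / 0.078957862 m = 1.1229661e+06 revolutions
P = 2*pi*sqrt(a^3/mu) = 5985.2098 s
lifetime = N*P = 1.1229661e+06 * 5985.2098 = 6.7211876e+09 s = 77791.5228 days
years = 77791.5228 / 365.25 = 212.9816 years

212.9816 years


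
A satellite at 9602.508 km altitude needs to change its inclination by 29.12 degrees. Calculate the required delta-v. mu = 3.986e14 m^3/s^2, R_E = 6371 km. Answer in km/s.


r = 15973.5080 km = 1.5973508e+07 m
V = sqrt(mu/r) = 4995.3796 m/s
di = 29.12 deg = 0.5082399 rad
dV = 2*V*sin(di/2) = 2*4995.3796*sin(0.2541199)
dV = 2511.6140 m/s = 2.5116 km/s

2.5116 km/s


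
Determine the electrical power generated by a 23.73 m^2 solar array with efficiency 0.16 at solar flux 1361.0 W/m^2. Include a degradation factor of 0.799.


P = area * eta * S * degradation
P = 23.73 * 0.16 * 1361.0 * 0.799
P = 4128.7884 W

4128.7884 W


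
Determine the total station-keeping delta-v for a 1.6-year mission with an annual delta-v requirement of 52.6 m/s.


dV = rate * years = 52.6 * 1.6
dV = 84.1600 m/s

84.1600 m/s


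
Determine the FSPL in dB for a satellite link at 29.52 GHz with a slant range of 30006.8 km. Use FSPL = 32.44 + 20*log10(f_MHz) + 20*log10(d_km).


f = 29.52 GHz = 29520.0000 MHz
d = 30006.8 km
FSPL = 32.44 + 20*log10(29520.0000) + 20*log10(30006.8)
FSPL = 32.44 + 89.4023 + 89.5444
FSPL = 211.3867 dB

211.3867 dB


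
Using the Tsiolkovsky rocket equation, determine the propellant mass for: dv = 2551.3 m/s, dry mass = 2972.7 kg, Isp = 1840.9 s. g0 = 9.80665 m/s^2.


ve = Isp * g0 = 1840.9 * 9.80665 = 18053.061985 m/s
mass ratio = exp(dv/ve) = exp(2551.3/18053.061985) = 1.15179580
m_prop = m_dry * (mr - 1) = 2972.7 * (1.15179580 - 1)
m_prop = 451.2434 kg

451.2434 kg


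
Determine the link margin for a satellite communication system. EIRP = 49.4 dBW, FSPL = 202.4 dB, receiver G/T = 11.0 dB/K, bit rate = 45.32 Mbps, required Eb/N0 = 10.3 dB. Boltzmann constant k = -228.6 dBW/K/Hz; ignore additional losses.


C/N0 = EIRP - FSPL + G/T - k = 49.4 - 202.4 + 11.0 - (-228.6)
C/N0 = 86.6000 dB-Hz
R_b = 45.32 Mbps = 4.532e+07 bps -> 10*log10(R_b) = 76.5629 dB-Hz
Eb/N0 = C/N0 - 10*log10(R_b) = 86.6000 - 76.5629 = 10.0371 dB
Margin = Eb/N0 - Eb/N0_req = 10.0371 - 10.3 = -0.262899 dB (negative margin: link does not close)

-0.2629 dB


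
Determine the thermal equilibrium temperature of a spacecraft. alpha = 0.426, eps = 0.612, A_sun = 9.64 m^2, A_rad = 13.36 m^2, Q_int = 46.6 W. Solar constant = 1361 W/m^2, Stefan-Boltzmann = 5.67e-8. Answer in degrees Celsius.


Numerator = alpha*S*A_sun + Q_int = 0.426*1361*9.64 + 46.6 = 5635.7370 W
Denominator = eps*sigma*A_rad = 0.612*5.67e-8*13.36 = 4.6359734e-07 W/K^4
T^4 = 1.2156534e+10 K^4
T = 332.0492 K = 58.8992 C

58.8992 degrees Celsius


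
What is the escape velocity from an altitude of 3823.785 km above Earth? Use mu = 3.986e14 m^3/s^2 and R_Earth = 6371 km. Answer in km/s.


r = 6371.0 + 3823.785 = 10194.7850 km = 1.0194785e+07 m
v_esc = sqrt(2*mu/r) = sqrt(2*3.986e14 / 1.0194785e+07)
v_esc = 8842.8979 m/s = 8.8429 km/s

8.8429 km/s


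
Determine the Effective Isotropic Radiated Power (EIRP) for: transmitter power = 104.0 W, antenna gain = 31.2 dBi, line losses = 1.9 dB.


Pt = 104.0 W = 20.1703 dBW
EIRP = Pt_dBW + Gt - losses = 20.1703 + 31.2 - 1.9 = 49.4703 dBW

49.4703 dBW


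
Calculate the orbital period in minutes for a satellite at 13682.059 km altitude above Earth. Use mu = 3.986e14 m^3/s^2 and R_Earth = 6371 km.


r = 20053.0590 km = 2.0053059e+07 m
T = 2*pi*sqrt(r^3/mu) = 2*pi*sqrt(8.0638399e+21 / 3.986e14)
T = 28260.6514 s = 471.0109 min

471.0109 minutes


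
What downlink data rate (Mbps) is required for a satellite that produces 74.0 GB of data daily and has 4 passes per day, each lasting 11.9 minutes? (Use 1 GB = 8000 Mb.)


total contact time = 4 * 11.9 * 60 = 2856.0000 s
data = 74.0 GB = 592000.0000 Mb
rate = 592000.0000 / 2856.0000 = 207.2829 Mbps

207.2829 Mbps


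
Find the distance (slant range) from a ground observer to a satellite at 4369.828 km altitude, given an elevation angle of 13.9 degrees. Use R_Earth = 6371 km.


h = 4369.828 km, el = 13.9 deg
d = -R_E*sin(el) + sqrt((R_E*sin(el))^2 + 2*R_E*h + h^2)
d = -6371.0000*sin(0.2426008) + sqrt((6371.0000*0.240228)^2 + 2*6371.0000*4369.828 + 4369.828^2)
d = 7251.2014 km

7251.2014 km


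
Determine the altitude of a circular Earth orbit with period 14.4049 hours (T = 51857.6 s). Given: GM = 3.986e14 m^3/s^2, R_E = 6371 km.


T = 51857.6 s
r = (mu*T^2/(4*pi^2))^(1/3) = (3.986e14 * 51857.6^2 / (4*pi^2))^(1/3)
r = 3.0056204e+07 m = 30056.2039 km
alt = r - R_E = 30056.2039 - 6371 = 23685.2039 km

23685.2039 km


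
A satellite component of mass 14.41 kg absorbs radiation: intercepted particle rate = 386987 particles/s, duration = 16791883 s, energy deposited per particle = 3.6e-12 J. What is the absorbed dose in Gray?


Total energy deposited = rate * time * E_per
  = 386987 * 16791883 * 3.6e-12 = 23.3937 J
Dose = E_total / mass = 23.3937 / 14.41
Dose = 1.6234 Gy

1.6234 Gy


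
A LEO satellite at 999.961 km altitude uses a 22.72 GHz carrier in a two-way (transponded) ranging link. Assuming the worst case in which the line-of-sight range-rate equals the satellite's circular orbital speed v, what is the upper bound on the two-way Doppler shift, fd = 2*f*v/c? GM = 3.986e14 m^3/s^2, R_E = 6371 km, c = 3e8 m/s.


r = 7.370961e+06 m
v = sqrt(mu/r) = 7353.7115 m/s (worst-case radial velocity)
f = 22.72 GHz = 2.272e+10 Hz
fd = 2*f*v/c = 2*2.272e+10*7353.7115/3.0e+08
fd = 1.1138422e+06 Hz

1.1138e+06 Hz


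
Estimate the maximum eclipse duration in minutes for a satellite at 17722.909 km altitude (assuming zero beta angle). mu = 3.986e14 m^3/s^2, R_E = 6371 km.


r = 24093.9090 km
T = 620.3273 min
Eclipse fraction = arcsin(R_E/r)/pi = arcsin(6371.0000/24093.9090)/pi
= arcsin(0.2644237)/pi = 0.08518172
Eclipse duration = 0.08518172 * 620.3273 = 52.8405 min

52.8405 minutes


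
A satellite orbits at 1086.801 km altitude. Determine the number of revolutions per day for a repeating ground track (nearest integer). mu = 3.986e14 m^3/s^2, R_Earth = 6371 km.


r = 7.457801e+06 m
T = 2*pi*sqrt(r^3/mu) = 6409.5480 s = 106.8258 min
revs/day = 1440 / 106.8258 = 13.4799
Rounded: 13 revolutions per day

13 revolutions per day


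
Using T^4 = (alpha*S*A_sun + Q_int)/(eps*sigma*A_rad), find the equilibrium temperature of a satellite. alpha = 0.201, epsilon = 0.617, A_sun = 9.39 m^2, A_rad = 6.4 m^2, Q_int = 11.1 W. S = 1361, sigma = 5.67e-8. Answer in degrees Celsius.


Numerator = alpha*S*A_sun + Q_int = 0.201*1361*9.39 + 11.1 = 2579.8378 W
Denominator = eps*sigma*A_rad = 0.617*5.67e-8*6.4 = 2.2389696e-07 W/K^4
T^4 = 1.1522433e+10 K^4
T = 327.6318 K = 54.4818 C

54.4818 degrees Celsius


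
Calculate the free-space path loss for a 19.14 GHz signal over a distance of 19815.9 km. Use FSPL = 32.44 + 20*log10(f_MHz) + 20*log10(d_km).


f = 19.14 GHz = 19140.0000 MHz
d = 19815.9 km
FSPL = 32.44 + 20*log10(19140.0000) + 20*log10(19815.9)
FSPL = 32.44 + 85.6388 + 85.9403
FSPL = 204.0191 dB

204.0191 dB


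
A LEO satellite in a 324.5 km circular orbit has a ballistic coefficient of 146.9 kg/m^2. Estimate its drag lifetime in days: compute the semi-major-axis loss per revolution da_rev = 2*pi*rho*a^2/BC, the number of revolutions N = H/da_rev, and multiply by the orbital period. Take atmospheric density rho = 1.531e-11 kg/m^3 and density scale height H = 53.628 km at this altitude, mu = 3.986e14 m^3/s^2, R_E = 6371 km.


a = R_E + alt = 6695.5000 km = 6.6955e+06 m
da_rev = 2*pi*rho*a^2/BC = 2*pi*1.531e-11*(6.6955e+06)^2/146.9 = 29.356163 m per revolution
N = H/da_rev = 53628.0000 m / 29.356163 m = 1826.8055 revolutions
P = 2*pi*sqrt(a^3/mu) = 5452.3753 s
lifetime = N*P = 1826.8055 * 5452.3753 = 9.9604292e+06 s = 115.2827 days

115.2827 days


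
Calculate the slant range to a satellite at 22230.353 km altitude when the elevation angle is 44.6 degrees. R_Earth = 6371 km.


h = 22230.353 km, el = 44.6 deg
d = -R_E*sin(el) + sqrt((R_E*sin(el))^2 + 2*R_E*h + h^2)
d = -6371.0000*sin(0.7784168) + sqrt((6371.0000*0.7021531)^2 + 2*6371.0000*22230.353 + 22230.353^2)
d = 23765.9032 km

23765.9032 km
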